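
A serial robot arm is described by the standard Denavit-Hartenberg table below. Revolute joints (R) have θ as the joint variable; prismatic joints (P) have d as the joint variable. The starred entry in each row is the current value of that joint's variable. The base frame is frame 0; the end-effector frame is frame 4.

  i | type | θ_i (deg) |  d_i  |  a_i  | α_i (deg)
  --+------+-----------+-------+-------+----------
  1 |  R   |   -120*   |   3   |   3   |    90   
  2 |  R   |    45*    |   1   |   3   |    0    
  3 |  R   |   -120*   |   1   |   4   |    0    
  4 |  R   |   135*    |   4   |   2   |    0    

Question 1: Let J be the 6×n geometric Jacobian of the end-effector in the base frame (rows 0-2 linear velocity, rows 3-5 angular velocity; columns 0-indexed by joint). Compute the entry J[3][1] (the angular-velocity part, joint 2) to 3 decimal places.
axis z_1 = (-0.8660,0.5000,0.0000); lever o_n−o_1 = (-7.2745,-0.5997,-0.0103)
cross product → J_v[:, 1] = (-0.0052,-0.0089,4.1566)
J_ω[:, 1] = z_1
entry J[3][1] = -0.8660

-0.866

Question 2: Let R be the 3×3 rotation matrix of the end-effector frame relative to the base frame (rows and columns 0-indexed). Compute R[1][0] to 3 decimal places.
End-effector x-axis (col 0 of R) = (-0.2500,-0.4330,0.8660)
R[1][0] = -0.4330

-0.433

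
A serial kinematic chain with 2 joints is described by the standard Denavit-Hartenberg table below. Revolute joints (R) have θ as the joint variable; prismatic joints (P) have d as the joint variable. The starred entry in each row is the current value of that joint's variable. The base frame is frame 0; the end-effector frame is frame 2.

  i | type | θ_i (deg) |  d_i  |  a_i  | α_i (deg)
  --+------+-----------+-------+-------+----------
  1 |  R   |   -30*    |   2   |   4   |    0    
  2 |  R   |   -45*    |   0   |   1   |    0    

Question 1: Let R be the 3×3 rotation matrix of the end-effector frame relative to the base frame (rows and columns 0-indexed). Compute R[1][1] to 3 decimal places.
0.259

End-effector y-axis (col 1 of R) = (0.9659,0.2588,0.0000)
R[1][1] = 0.2588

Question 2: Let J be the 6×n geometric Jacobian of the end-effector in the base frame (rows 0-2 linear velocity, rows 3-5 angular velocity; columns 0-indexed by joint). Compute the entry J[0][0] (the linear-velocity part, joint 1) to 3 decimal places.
2.966

axis z_0 = ẑ; lever o_n−o_0 = (3.7229,-2.9659,2.0000)
cross product → J_v[:, 0] = (2.9659,3.7229,-0.0000)
J_ω[:, 0] = z_0
entry J[0][0] = 2.9659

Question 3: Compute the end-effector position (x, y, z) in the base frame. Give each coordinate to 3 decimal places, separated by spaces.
3.723 -2.966 2.000

after link 1: o_1 = (3.4641, -2.0000, 2.0000)
after link 2: o_2 = (3.7229, -2.9659, 2.0000)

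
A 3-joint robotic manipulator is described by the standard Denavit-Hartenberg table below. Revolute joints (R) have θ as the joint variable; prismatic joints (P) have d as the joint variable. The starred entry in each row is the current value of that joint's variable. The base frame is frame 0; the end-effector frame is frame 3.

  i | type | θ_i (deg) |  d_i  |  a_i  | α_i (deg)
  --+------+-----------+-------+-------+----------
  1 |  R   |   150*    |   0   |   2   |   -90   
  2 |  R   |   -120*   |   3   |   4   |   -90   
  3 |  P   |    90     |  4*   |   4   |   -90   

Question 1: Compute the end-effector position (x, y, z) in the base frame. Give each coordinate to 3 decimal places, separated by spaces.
after link 1: o_1 = (-1.7321, 1.0000, 0.0000)
after link 2: o_2 = (-1.5000, -2.5981, 3.4641)
after link 3: o_3 = (-2.5000, 2.5981, 5.4641)

-2.500 2.598 5.464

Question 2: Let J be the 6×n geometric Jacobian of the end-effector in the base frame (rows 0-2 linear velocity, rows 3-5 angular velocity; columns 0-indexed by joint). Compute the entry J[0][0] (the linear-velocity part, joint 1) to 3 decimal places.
-2.598

axis z_0 = ẑ; lever o_n−o_0 = (-2.5000,2.5981,5.4641)
cross product → J_v[:, 0] = (-2.5981,-2.5000,0.0000)
J_ω[:, 0] = z_0
entry J[0][0] = -2.5981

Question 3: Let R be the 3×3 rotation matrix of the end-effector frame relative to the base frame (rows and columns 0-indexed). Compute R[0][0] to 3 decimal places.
0.500

End-effector x-axis (col 0 of R) = (0.5000,0.8660,0.0000)
R[0][0] = 0.5000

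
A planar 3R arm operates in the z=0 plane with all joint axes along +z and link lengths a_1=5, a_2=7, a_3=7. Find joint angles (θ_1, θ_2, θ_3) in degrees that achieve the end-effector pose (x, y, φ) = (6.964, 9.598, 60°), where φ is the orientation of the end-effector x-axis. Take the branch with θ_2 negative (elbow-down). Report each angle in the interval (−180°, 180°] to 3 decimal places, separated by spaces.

135.008 -135.001 59.994

wrist centre = target − a_3·(cos φ, sin φ) = (3.4640, 3.5358)
cos θ_2 = (24.5013−5²−7²)/(2·5·7) = -0.7071; θ_2 = -135.0014° (elbow-down)
β = atan2(3.5358,3.4640) = 45.5879°; ψ = atan2(-4.9496,0.0501) = -89.4197°
θ_1 = β − ψ = 135.0076°
θ_3 = φ − θ_1 − θ_2 = 59.9938° (wrapped to (-180°,180°])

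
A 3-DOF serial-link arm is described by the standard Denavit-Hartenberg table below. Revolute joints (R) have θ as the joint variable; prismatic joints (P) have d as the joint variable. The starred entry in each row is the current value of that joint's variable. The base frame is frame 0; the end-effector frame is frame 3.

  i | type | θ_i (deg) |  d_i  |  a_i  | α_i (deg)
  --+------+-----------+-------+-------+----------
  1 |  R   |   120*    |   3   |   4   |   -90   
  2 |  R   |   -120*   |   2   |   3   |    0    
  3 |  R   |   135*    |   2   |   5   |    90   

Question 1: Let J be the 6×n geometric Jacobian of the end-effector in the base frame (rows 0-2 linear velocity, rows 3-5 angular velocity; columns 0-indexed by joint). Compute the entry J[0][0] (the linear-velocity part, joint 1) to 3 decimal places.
-4.348

axis z_0 = ẑ; lever o_n−o_0 = (-7.1289,4.3476,4.3040)
cross product → J_v[:, 0] = (-4.3476,-7.1289,0.0000)
J_ω[:, 0] = z_0
entry J[0][0] = -4.3476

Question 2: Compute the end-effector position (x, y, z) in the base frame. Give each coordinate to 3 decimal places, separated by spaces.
after link 1: o_1 = (-2.0000, 3.4641, 3.0000)
after link 2: o_2 = (-2.9821, 1.1651, 5.5981)
after link 3: o_3 = (-7.1289, 4.3476, 4.3040)

-7.129 4.348 4.304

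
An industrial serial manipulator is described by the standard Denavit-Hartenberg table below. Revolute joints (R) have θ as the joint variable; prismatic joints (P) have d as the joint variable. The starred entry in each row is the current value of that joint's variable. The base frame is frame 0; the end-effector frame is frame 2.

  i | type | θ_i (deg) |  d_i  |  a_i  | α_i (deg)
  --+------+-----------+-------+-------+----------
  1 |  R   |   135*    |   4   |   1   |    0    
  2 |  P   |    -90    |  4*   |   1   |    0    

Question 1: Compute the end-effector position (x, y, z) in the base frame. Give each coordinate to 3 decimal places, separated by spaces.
after link 1: o_1 = (-0.7071, 0.7071, 4.0000)
after link 2: o_2 = (0.0000, 1.4142, 8.0000)

0.000 1.414 8.000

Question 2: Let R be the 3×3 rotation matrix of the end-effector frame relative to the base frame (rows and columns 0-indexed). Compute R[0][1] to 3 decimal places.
End-effector y-axis (col 1 of R) = (-0.7071,0.7071,0.0000)
R[0][1] = -0.7071

-0.707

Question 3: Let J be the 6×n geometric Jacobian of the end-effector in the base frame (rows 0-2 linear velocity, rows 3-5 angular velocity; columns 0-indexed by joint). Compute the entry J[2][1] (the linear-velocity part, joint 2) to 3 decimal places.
1.000

prismatic axis z_1 = (0.0000,0.0000,1.0000)
J_v[:, 1] = z_1; J_ω[:, 1] = (0,0,0)
entry J[2][1] = 1.0000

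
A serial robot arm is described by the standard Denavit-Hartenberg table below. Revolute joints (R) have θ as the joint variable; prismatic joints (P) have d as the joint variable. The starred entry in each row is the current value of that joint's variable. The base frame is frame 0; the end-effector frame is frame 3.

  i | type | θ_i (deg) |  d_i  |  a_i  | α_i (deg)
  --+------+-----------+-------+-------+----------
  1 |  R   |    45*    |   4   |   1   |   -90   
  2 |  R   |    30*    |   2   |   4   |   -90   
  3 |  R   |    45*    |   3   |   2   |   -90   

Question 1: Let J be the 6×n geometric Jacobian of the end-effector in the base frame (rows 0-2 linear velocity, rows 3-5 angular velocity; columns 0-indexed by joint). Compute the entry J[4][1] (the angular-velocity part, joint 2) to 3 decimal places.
axis z_1 = (-0.7071,0.7071,0.0000); lever o_n−o_1 = (1.8406,2.6691,-5.3052)
cross product → J_v[:, 1] = (-3.7513,-3.7513,-3.1888)
J_ω[:, 1] = z_1
entry J[4][1] = 0.7071

0.707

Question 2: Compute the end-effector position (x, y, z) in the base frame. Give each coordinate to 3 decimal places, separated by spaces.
after link 1: o_1 = (0.7071, 0.7071, 4.0000)
after link 2: o_2 = (1.7424, 4.5708, 2.0000)
after link 3: o_3 = (2.5477, 3.3762, -1.3052)

2.548 3.376 -1.305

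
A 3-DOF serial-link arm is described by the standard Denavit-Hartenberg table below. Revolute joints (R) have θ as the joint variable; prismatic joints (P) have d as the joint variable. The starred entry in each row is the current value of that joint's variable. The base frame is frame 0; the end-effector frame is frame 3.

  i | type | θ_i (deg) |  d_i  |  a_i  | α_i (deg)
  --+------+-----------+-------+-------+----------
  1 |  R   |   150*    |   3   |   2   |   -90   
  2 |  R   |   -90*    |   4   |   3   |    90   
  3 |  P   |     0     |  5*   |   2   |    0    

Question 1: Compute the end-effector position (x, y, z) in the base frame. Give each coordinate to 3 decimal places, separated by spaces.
0.598 -4.964 8.000

after link 1: o_1 = (-1.7321, 1.0000, 3.0000)
after link 2: o_2 = (-3.7321, -2.4641, 6.0000)
after link 3: o_3 = (0.5981, -4.9641, 8.0000)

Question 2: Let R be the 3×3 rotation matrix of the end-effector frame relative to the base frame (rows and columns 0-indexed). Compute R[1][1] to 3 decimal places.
End-effector y-axis (col 1 of R) = (-0.5000,-0.8660,0.0000)
R[1][1] = -0.8660

-0.866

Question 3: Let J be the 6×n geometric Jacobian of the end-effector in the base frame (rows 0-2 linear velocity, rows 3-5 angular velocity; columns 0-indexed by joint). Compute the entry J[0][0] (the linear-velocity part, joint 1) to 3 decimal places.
4.964

axis z_0 = ẑ; lever o_n−o_0 = (0.5981,-4.9641,8.0000)
cross product → J_v[:, 0] = (4.9641,0.5981,-0.0000)
J_ω[:, 0] = z_0
entry J[0][0] = 4.9641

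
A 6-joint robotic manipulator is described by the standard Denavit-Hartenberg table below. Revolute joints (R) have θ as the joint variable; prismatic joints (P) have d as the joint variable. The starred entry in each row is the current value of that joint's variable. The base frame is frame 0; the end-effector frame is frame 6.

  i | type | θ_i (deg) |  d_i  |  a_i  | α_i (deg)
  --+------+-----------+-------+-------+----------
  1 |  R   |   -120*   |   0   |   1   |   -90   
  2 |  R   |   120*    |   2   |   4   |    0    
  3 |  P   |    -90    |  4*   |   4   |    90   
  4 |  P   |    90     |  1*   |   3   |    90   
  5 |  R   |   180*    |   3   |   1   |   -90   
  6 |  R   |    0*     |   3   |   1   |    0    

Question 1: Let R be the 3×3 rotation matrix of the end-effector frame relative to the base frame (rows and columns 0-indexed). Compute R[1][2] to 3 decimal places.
End-effector z-axis (col 2 of R) = (0.2500,0.4330,-0.8660)
R[1][2] = 0.4330

0.433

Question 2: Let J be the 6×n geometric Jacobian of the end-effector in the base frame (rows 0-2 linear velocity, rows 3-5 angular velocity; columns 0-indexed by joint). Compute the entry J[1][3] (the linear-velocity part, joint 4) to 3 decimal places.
-0.433

prismatic axis z_3 = (-0.2500,-0.4330,0.8660)
J_v[:, 3] = z_3; J_ω[:, 3] = (0,0,0)
entry J[1][3] = -0.4330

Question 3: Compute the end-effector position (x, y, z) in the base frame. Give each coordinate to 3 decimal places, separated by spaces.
4.031 -7.018 -8.696

after link 1: o_1 = (-0.5000, -0.8660, 0.0000)
after link 2: o_2 = (2.2321, -0.1340, -3.4641)
after link 3: o_3 = (3.9641, -5.1340, -5.4641)
after link 4: o_4 = (6.3122, -7.0670, -4.5981)
after link 5: o_5 = (4.1471, -8.8170, -6.0981)
after link 6: o_6 = (4.0311, -7.0179, -8.6962)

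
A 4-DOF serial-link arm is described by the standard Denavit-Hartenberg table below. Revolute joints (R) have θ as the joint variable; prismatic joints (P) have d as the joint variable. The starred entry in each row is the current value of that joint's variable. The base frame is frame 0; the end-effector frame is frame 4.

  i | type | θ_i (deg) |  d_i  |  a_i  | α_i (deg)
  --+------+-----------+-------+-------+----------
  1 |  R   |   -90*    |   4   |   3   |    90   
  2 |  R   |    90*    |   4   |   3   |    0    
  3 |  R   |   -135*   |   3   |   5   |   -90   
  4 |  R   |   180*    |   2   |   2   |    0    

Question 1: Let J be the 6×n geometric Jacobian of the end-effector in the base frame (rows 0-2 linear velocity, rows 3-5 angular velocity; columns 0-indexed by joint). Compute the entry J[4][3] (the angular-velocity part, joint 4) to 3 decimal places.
-0.707

axis z_3 = (0.0000,-0.7071,0.7071); lever o_n−o_3 = (0.0000,0.0000,2.8284)
cross product → J_v[:, 3] = (-2.0000,-0.0000,0.0000)
J_ω[:, 3] = z_3
entry J[4][3] = -0.7071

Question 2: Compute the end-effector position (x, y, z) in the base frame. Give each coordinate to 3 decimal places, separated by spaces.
-7.000 -6.536 6.293

after link 1: o_1 = (0.0000, -3.0000, 4.0000)
after link 2: o_2 = (-4.0000, -3.0000, 7.0000)
after link 3: o_3 = (-7.0000, -6.5355, 3.4645)
after link 4: o_4 = (-7.0000, -6.5355, 6.2929)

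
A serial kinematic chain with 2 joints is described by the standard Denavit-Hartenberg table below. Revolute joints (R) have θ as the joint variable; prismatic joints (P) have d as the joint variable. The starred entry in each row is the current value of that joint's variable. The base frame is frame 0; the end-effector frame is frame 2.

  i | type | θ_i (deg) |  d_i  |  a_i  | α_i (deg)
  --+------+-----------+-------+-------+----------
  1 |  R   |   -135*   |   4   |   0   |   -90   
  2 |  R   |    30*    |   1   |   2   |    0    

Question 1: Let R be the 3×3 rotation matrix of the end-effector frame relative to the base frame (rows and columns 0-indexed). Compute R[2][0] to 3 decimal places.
-0.500

End-effector x-axis (col 0 of R) = (-0.6124,-0.6124,-0.5000)
R[2][0] = -0.5000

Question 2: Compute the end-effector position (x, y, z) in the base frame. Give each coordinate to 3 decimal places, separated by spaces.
-0.518 -1.932 3.000

after link 1: o_1 = (0.0000, 0.0000, 4.0000)
after link 2: o_2 = (-0.5176, -1.9319, 3.0000)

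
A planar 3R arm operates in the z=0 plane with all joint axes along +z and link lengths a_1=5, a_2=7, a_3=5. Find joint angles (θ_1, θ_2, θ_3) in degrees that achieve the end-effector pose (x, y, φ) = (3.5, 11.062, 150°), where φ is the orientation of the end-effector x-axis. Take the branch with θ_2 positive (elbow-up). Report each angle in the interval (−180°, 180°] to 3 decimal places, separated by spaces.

wrist centre = target − a_3·(cos φ, sin φ) = (7.8301, 8.5620)
cos θ_2 = (134.6187−5²−7²)/(2·5·7) = 0.8660; θ_2 = 30.0050° (elbow-up)
β = atan2(8.5620,7.8301) = 47.5564°; ψ = atan2(3.5005,11.0619) = 17.5600°
θ_1 = β − ψ = 29.9965°
θ_3 = φ − θ_1 − θ_2 = 89.9985° (wrapped to (-180°,180°])

29.996 30.005 89.999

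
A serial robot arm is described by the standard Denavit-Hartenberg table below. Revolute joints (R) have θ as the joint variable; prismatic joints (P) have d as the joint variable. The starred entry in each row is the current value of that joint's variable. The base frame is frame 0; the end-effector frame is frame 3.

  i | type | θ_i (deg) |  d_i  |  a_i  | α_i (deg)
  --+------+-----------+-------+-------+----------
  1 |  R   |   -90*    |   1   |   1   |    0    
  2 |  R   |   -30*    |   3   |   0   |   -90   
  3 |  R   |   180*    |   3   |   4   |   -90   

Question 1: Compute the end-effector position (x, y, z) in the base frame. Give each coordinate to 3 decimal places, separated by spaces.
after link 1: o_1 = (0.0000, -1.0000, 1.0000)
after link 2: o_2 = (0.0000, -1.0000, 4.0000)
after link 3: o_3 = (4.5981, 0.9641, 4.0000)

4.598 0.964 4.000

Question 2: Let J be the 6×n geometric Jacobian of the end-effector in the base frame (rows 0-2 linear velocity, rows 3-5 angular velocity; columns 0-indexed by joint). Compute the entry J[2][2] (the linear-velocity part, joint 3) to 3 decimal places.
4.000

axis z_2 = (0.8660,-0.5000,0.0000); lever o_n−o_2 = (4.5981,1.9641,-0.0000)
cross product → J_v[:, 2] = (0.0000,0.0000,4.0000)
J_ω[:, 2] = z_2
entry J[2][2] = 4.0000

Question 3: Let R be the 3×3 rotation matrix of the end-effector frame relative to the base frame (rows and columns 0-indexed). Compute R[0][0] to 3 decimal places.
End-effector x-axis (col 0 of R) = (0.5000,0.8660,-0.0000)
R[0][0] = 0.5000

0.500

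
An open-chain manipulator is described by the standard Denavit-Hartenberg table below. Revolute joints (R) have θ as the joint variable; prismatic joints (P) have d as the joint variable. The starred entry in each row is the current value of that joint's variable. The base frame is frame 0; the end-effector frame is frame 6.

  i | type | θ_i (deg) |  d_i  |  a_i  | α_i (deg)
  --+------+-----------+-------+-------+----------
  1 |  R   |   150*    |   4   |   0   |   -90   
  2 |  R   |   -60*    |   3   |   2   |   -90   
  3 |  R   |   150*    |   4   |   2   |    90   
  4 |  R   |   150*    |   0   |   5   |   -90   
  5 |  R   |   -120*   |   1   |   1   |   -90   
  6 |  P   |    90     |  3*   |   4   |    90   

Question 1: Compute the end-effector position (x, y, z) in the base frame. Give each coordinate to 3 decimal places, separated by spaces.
after link 1: o_1 = (0.0000, 0.0000, 4.0000)
after link 2: o_2 = (-2.3660, -2.0981, 5.7321)
after link 3: o_3 = (-4.1160, 0.0670, 2.2321)
after link 4: o_4 = (-8.6974, 0.2120, 4.2296)
after link 5: o_5 = (-7.7147, 0.4720, 5.2129)
after link 6: o_6 = (-11.1185, 3.7929, 3.6683)

-11.119 3.793 3.668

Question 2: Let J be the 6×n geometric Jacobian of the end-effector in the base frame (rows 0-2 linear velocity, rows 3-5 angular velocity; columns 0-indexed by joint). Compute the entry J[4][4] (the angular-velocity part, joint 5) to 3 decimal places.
-0.483

axis z_4 = (0.3370,-0.4833,0.8080); lever o_n−o_4 = (-2.4212,3.5809,-0.5613)
cross product → J_v[:, 4] = (-2.6222,-1.7672,0.0368)
J_ω[:, 4] = z_4
entry J[4][4] = -0.4833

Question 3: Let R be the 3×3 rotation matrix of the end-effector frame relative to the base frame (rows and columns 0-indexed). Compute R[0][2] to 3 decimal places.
0.646

End-effector z-axis (col 2 of R) = (0.6456,0.7433,0.1752)
R[0][2] = 0.6456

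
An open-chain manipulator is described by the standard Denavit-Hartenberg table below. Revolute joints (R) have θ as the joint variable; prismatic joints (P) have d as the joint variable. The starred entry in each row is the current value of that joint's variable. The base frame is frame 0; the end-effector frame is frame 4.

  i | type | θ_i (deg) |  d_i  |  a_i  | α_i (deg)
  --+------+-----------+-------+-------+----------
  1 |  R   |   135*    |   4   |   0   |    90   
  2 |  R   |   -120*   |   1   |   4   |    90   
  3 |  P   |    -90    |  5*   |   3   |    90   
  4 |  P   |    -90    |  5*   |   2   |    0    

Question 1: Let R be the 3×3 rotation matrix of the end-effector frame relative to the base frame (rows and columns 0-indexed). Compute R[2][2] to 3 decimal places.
End-effector z-axis (col 2 of R) = (-0.3536,0.3536,0.8660)
R[2][2] = 0.8660

0.866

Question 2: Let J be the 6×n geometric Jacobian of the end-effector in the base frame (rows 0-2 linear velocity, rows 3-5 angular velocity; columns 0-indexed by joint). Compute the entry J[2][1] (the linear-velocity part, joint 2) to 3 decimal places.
axis z_1 = (0.7071,0.7071,0.0000); lever o_n−o_1 = (0.0694,-2.8978,2.3660)
cross product → J_v[:, 1] = (1.6730,-1.6730,-2.0981)
J_ω[:, 1] = z_1
entry J[2][1] = -2.0981

-2.098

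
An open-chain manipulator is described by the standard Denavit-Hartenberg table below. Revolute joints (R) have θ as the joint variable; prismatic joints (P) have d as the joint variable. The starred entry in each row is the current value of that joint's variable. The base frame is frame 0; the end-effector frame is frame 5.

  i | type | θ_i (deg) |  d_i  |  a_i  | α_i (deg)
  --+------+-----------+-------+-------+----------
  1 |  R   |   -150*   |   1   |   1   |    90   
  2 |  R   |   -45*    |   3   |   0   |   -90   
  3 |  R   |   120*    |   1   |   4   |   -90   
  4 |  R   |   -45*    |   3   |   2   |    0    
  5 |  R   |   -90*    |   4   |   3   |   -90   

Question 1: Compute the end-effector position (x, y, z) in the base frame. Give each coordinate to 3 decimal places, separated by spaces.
-0.747 3.781 9.658

after link 1: o_1 = (-0.8660, -0.5000, 1.0000)
after link 2: o_2 = (-2.3660, 2.0981, 1.0000)
after link 3: o_3 = (-0.0216, -0.5484, 3.1213)
after link 4: o_4 = (0.9987, 0.3586, 6.4584)
after link 5: o_5 = (-0.7470, 3.7814, 9.6579)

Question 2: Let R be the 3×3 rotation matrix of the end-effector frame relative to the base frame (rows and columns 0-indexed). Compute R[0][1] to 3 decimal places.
-0.280

End-effector y-axis (col 1 of R) = (-0.2803,-0.7392,-0.6124)
R[0][1] = -0.2803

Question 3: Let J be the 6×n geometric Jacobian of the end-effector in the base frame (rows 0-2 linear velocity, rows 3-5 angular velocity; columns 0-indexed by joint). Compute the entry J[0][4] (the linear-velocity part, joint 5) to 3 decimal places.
axis z_4 = (0.2803,0.7392,0.6124); lever o_n−o_4 = (-1.7458,3.4228,3.1995)
cross product → J_v[:, 4] = (0.2690,-1.9660,2.2500)
J_ω[:, 4] = z_4
entry J[0][4] = 0.2690

0.269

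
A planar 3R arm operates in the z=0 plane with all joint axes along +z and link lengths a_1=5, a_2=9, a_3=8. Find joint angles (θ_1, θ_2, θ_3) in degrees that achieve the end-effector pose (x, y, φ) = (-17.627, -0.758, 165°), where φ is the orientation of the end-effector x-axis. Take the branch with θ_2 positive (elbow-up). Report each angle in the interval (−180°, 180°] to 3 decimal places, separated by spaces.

wrist centre = target − a_3·(cos φ, sin φ) = (-9.8996, -2.8286)
cos θ_2 = (106.0027−5²−9²)/(2·5·9) = 0.0000; θ_2 = 89.9983° (elbow-up)
β = atan2(-2.8286,-9.8996) = -164.0541°; ψ = atan2(9.0000,5.0003) = 60.9441°
θ_1 = β − ψ = -224.9982°
θ_3 = φ − θ_1 − θ_2 = -60.0001° (wrapped to (-180°,180°])

135.002 89.998 -60.000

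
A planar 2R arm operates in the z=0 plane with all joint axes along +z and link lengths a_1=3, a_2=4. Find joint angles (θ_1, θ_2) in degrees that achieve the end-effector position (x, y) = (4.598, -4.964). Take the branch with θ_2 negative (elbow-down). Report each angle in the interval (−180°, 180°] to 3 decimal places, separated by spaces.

cos θ_2 = (45.7829−3²−4²)/(2·3·4) = 0.8660; θ_2 = -30.0082° (elbow-down)
β = atan2(-4.9640,4.5980) = -47.1920°; ψ = atan2(-2.0005,6.4638) = -17.1968°
θ_1 = β − ψ = -29.9952°

-29.995 -30.008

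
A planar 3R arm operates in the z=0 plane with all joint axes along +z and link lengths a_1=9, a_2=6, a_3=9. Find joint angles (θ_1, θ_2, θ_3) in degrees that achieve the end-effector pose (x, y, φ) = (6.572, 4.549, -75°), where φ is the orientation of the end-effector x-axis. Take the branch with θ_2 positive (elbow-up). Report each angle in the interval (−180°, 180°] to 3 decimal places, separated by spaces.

wrist centre = target − a_3·(cos φ, sin φ) = (4.2426, 13.2423)
cos θ_2 = (193.3593−9²−6²)/(2·9·6) = 0.7070; θ_2 = 45.0062° (elbow-up)
β = atan2(13.2423,4.2426) = 72.2354°; ψ = atan2(4.2431,13.2422) = 17.7667°
θ_1 = β − ψ = 54.4687°
θ_3 = φ − θ_1 − θ_2 = -174.4749° (wrapped to (-180°,180°])

54.469 45.006 -174.475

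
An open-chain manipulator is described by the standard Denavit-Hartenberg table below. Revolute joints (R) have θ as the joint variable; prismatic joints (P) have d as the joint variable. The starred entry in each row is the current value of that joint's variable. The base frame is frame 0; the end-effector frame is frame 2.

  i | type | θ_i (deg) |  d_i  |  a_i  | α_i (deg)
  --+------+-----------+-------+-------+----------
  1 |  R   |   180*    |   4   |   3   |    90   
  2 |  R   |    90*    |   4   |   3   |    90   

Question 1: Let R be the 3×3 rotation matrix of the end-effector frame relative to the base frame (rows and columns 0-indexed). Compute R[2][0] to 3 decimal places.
End-effector x-axis (col 0 of R) = (-0.0000,-0.0000,1.0000)
R[2][0] = 1.0000

1.000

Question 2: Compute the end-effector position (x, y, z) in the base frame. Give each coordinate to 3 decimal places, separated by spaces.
-3.000 4.000 7.000

after link 1: o_1 = (-3.0000, 0.0000, 4.0000)
after link 2: o_2 = (-3.0000, 4.0000, 7.0000)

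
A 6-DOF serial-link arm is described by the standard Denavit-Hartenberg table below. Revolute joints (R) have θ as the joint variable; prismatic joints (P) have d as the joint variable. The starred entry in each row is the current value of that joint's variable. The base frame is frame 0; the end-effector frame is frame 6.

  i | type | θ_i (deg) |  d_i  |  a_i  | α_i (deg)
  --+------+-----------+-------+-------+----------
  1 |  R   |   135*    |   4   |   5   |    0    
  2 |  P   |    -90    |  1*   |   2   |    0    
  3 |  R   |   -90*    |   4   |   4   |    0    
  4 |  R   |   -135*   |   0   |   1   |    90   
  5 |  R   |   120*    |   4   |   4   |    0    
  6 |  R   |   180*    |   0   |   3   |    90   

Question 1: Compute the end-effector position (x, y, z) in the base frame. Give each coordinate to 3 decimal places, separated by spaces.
0.207 6.121 9.866

after link 1: o_1 = (-3.5355, 3.5355, 4.0000)
after link 2: o_2 = (-2.1213, 4.9497, 5.0000)
after link 3: o_3 = (0.7071, 2.1213, 9.0000)
after link 4: o_4 = (-0.2929, 2.1213, 9.0000)
after link 5: o_5 = (1.7071, 6.1213, 12.4641)
after link 6: o_6 = (0.2071, 6.1213, 9.8660)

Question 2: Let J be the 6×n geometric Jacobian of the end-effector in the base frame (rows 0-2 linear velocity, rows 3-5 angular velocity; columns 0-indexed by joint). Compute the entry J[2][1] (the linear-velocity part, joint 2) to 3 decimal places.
1.000

prismatic axis z_1 = (0.0000,0.0000,1.0000)
J_v[:, 1] = z_1; J_ω[:, 1] = (0,0,0)
entry J[2][1] = 1.0000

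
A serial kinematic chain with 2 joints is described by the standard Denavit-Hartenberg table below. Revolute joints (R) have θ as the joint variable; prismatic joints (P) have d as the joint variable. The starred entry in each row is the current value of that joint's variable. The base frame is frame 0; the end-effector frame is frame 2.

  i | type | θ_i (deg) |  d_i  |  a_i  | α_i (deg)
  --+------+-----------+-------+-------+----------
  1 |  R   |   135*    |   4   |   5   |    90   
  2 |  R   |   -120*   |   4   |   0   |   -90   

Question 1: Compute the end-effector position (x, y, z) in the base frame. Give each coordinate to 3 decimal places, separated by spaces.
after link 1: o_1 = (-3.5355, 3.5355, 4.0000)
after link 2: o_2 = (-0.7071, 6.3640, 4.0000)

-0.707 6.364 4.000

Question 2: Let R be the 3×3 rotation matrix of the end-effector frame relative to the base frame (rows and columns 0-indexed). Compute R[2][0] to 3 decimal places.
End-effector x-axis (col 0 of R) = (0.3536,-0.3536,-0.8660)
R[2][0] = -0.8660

-0.866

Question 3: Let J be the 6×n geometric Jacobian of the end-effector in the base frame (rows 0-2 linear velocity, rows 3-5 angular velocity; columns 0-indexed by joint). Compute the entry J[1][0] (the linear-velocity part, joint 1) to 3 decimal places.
axis z_0 = ẑ; lever o_n−o_0 = (-0.7071,6.3640,4.0000)
cross product → J_v[:, 0] = (-6.3640,-0.7071,0.0000)
J_ω[:, 0] = z_0
entry J[1][0] = -0.7071

-0.707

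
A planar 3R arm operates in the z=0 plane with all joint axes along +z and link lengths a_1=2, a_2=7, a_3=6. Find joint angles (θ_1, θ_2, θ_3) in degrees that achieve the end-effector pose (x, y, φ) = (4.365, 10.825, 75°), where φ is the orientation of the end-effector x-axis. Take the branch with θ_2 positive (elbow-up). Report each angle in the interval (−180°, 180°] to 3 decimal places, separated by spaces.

-59.996 134.994 0.002

wrist centre = target − a_3·(cos φ, sin φ) = (2.8121, 5.0294)
cos θ_2 = (33.2031−2²−7²)/(2·2·7) = -0.7070; θ_2 = 134.9938° (elbow-up)
β = atan2(5.0294,2.8121) = 60.7894°; ψ = atan2(4.9503,-2.9492) = 120.7851°
θ_1 = β − ψ = -59.9957°
θ_3 = φ − θ_1 − θ_2 = 0.0019° (wrapped to (-180°,180°])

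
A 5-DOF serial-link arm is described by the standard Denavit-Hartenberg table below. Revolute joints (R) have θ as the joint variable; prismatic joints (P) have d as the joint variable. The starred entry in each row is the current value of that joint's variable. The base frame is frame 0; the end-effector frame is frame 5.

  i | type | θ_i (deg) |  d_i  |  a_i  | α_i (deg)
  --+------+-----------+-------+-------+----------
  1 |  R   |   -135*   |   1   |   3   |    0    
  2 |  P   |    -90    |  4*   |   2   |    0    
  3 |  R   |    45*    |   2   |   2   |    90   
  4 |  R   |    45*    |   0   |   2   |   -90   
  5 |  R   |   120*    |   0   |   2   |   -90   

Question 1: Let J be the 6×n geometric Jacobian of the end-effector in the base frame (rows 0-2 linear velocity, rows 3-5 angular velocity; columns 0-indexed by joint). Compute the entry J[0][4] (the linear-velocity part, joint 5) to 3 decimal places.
axis z_4 = (0.7071,0.0000,0.7071); lever o_n−o_4 = (0.7071,-1.7321,-0.7071)
cross product → J_v[:, 4] = (1.2247,1.0000,-1.2247)
J_ω[:, 4] = z_4
entry J[0][4] = 1.2247

1.225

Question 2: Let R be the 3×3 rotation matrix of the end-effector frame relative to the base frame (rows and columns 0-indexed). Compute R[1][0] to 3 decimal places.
End-effector x-axis (col 0 of R) = (0.3536,-0.8660,-0.3536)
R[1][0] = -0.8660

-0.866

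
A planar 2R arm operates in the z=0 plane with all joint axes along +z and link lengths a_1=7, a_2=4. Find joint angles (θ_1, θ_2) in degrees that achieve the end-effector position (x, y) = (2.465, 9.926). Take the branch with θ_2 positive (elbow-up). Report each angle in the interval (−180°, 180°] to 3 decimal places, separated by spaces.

cos θ_2 = (104.6017−7²−4²)/(2·7·4) = 0.7072; θ_2 = 44.9946° (elbow-up)
β = atan2(9.9260,2.4650) = 76.0534°; ψ = atan2(2.8282,9.8287) = 16.0529°
θ_1 = β − ψ = 60.0005°

60.001 44.995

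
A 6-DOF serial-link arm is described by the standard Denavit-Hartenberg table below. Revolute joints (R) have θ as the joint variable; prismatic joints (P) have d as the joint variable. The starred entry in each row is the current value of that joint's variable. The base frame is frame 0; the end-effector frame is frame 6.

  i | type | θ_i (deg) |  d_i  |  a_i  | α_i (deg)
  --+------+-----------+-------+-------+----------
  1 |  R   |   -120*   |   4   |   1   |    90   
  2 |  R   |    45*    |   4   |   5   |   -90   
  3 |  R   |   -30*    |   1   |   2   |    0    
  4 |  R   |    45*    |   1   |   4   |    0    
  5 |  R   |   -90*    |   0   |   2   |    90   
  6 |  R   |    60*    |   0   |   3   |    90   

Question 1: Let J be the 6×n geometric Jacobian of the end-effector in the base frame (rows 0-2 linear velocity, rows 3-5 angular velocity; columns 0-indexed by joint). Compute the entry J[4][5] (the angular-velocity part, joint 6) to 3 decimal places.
0.721

axis z_5 = (0.1174,0.7209,-0.6830); lever o_n−o_5 = (-0.4735,2.0777,2.1116)
cross product → J_v[:, 5] = (2.9414,0.0756,0.5852)
J_ω[:, 5] = z_5
entry J[4][5] = 0.7209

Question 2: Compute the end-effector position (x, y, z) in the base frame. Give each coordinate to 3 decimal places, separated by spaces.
-9.302 -1.421 15.384

after link 1: o_1 = (-0.5000, -0.8660, 4.0000)
after link 2: o_2 = (-5.7319, -1.9279, 7.5355)
after link 3: o_3 = (-6.8567, -1.8762, 9.4674)
after link 4: o_4 = (-6.9726, -4.1475, 12.9065)
after link 5: o_5 = (-8.8287, -3.4985, 13.2726)
after link 6: o_6 = (-9.3021, -1.4208, 15.3842)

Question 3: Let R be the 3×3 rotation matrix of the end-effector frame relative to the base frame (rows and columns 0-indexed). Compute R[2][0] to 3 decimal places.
End-effector x-axis (col 0 of R) = (-0.1578,0.6926,0.7039)
R[2][0] = 0.7039

0.704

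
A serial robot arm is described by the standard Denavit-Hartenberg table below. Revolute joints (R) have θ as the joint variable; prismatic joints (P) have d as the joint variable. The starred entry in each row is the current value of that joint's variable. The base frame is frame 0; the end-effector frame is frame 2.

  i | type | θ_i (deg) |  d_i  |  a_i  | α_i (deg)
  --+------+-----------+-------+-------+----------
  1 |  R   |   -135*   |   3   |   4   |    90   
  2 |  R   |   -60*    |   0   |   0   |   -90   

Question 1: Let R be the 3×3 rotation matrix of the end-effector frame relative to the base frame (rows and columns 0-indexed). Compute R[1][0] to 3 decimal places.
-0.354

End-effector x-axis (col 0 of R) = (-0.3536,-0.3536,-0.8660)
R[1][0] = -0.3536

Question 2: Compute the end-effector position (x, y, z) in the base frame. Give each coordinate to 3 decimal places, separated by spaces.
-2.828 -2.828 3.000

after link 1: o_1 = (-2.8284, -2.8284, 3.0000)
after link 2: o_2 = (-2.8284, -2.8284, 3.0000)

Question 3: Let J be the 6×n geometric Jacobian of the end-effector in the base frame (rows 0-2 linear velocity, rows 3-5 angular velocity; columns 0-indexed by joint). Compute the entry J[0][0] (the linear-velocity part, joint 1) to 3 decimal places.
2.828

axis z_0 = ẑ; lever o_n−o_0 = (-2.8284,-2.8284,3.0000)
cross product → J_v[:, 0] = (2.8284,-2.8284,0.0000)
J_ω[:, 0] = z_0
entry J[0][0] = 2.8284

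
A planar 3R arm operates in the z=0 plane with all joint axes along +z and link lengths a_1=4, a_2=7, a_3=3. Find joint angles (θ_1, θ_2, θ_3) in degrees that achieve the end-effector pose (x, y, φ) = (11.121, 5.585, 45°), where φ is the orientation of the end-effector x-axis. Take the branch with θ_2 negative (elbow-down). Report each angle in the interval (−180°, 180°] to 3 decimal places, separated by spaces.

wrist centre = target − a_3·(cos φ, sin φ) = (8.9997, 3.4637)
cos θ_2 = (92.9913−4²−7²)/(2·4·7) = 0.4998; θ_2 = -60.0103° (elbow-down)
β = atan2(3.4637,8.9997) = 21.0501°; ψ = atan2(-6.0628,7.4989) = -38.9552°
θ_1 = β − ψ = 60.0053°
θ_3 = φ − θ_1 − θ_2 = 45.0050° (wrapped to (-180°,180°])

60.005 -60.010 45.005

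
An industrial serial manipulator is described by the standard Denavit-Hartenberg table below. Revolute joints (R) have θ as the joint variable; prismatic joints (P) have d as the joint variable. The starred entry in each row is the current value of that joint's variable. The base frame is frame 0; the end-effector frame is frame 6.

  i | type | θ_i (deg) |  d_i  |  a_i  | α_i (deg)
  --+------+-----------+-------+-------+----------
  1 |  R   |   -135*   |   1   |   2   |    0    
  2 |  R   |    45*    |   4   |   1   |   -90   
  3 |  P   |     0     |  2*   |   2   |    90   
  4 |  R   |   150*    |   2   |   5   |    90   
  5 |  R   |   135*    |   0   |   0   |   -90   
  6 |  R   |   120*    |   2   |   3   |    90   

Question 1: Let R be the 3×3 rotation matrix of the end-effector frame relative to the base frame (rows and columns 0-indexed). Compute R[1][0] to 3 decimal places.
0.739

End-effector x-axis (col 0 of R) = (-0.5732,0.7392,-0.3536)
R[1][0] = 0.7392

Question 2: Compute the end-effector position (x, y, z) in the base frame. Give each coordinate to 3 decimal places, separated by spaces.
after link 1: o_1 = (-1.4142, -1.4142, 1.0000)
after link 2: o_2 = (-1.4142, -2.4142, 5.0000)
after link 3: o_3 = (0.5858, -4.4142, 5.0000)
after link 4: o_4 = (3.0858, -0.0841, 7.0000)
after link 5: o_5 = (3.0858, -0.0841, 7.0000)
after link 6: o_6 = (0.6590, 0.9088, 4.5251)

0.659 0.909 4.525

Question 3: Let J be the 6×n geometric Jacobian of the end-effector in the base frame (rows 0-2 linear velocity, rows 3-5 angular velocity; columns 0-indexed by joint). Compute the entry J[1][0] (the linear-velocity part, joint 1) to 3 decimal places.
0.659

axis z_0 = ẑ; lever o_n−o_0 = (0.6590,0.9088,4.5251)
cross product → J_v[:, 0] = (-0.9088,0.6590,0.0000)
J_ω[:, 0] = z_0
entry J[1][0] = 0.6590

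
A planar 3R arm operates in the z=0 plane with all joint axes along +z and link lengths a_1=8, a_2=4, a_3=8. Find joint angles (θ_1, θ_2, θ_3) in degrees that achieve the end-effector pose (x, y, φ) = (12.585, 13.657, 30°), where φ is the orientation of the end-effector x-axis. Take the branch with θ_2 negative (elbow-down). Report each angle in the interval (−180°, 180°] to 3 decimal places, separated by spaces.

74.277 -44.997 0.720

wrist centre = target − a_3·(cos φ, sin φ) = (5.6568, 9.6570)
cos θ_2 = (125.2570−8²−4²)/(2·8·4) = 0.7071; θ_2 = -44.9973° (elbow-down)
β = atan2(9.6570,5.6568) = 59.6394°; ψ = atan2(-2.8283,10.8286) = -14.6380°
θ_1 = β − ψ = 74.2774°
θ_3 = φ − θ_1 − θ_2 = 0.7199° (wrapped to (-180°,180°])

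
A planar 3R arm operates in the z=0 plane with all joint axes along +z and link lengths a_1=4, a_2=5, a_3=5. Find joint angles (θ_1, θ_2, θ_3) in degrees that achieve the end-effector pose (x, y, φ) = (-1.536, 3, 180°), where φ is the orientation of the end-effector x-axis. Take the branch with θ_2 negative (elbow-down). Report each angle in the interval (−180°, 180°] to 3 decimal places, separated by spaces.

wrist centre = target − a_3·(cos φ, sin φ) = (3.4640, 3.0000)
cos θ_2 = (20.9993−4²−5²)/(2·4·5) = -0.5000; θ_2 = -120.0012° (elbow-down)
β = atan2(3.0000,3.4640) = 40.8942°; ψ = atan2(-4.3301,1.4999) = -70.8942°
θ_1 = β − ψ = 111.7885°
θ_3 = φ − θ_1 − θ_2 = -171.7873° (wrapped to (-180°,180°])

111.788 -120.001 -171.787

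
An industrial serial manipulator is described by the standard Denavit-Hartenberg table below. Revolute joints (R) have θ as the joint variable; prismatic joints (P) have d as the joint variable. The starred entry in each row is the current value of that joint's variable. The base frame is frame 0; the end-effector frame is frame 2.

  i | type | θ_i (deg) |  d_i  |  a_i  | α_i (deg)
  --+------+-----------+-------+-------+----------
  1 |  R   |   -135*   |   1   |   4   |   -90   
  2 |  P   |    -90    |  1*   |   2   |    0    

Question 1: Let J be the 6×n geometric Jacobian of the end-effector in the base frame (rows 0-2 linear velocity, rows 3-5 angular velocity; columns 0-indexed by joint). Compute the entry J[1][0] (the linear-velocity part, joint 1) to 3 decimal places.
axis z_0 = ẑ; lever o_n−o_0 = (-2.1213,-3.5355,3.0000)
cross product → J_v[:, 0] = (3.5355,-2.1213,0.0000)
J_ω[:, 0] = z_0
entry J[1][0] = -2.1213

-2.121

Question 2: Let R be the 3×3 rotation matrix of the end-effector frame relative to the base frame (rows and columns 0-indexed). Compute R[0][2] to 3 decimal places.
0.707

End-effector z-axis (col 2 of R) = (0.7071,-0.7071,0.0000)
R[0][2] = 0.7071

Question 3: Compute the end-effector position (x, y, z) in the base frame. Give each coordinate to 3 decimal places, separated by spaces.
-2.121 -3.536 3.000

after link 1: o_1 = (-2.8284, -2.8284, 1.0000)
after link 2: o_2 = (-2.1213, -3.5355, 3.0000)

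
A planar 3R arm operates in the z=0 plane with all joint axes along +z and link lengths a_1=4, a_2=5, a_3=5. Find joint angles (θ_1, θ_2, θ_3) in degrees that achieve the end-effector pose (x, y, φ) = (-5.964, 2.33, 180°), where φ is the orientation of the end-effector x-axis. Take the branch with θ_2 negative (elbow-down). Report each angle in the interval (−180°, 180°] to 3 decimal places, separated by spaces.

-149.998 -150.002 120.001

wrist centre = target − a_3·(cos φ, sin φ) = (-0.9640, 2.3300)
cos θ_2 = (6.3582−4²−5²)/(2·4·5) = -0.8660; θ_2 = -150.0023° (elbow-down)
β = atan2(2.3300,-0.9640) = 112.4765°; ψ = atan2(-2.4998,-0.3302) = -97.5252°
θ_1 = β − ψ = 210.0017°
θ_3 = φ − θ_1 − θ_2 = 120.0006° (wrapped to (-180°,180°])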